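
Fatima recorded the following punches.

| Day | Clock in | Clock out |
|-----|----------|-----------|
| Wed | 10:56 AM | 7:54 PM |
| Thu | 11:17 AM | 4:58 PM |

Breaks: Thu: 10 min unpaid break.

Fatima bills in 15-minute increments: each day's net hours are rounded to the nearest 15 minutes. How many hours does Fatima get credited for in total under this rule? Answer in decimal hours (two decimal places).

Wed: 10:56 AM–7:54 PM = 8 h 58 min → rounds to 9 h 0 min
Thu: 11:17 AM–4:58 PM = 5 h 41 min − 10 min = 5 h 31 min → rounds to 5 h 30 min
Total credited: 14 h 30 min.

14.50 hours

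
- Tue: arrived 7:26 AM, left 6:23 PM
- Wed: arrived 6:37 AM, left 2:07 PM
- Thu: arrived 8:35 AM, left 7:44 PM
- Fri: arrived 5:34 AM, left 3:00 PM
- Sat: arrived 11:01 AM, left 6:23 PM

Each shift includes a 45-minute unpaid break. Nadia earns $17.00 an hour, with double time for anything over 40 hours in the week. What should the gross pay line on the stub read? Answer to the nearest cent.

Tue: 7:26 AM–6:23 PM = 10 h 57 min; less 45 min break → 10 h 12 min
Wed: 6:37 AM–2:07 PM = 7 h 30 min; less 45 min break → 6 h 45 min
Thu: 8:35 AM–7:44 PM = 11 h 9 min; less 45 min break → 10 h 24 min
Fri: 5:34 AM–3:00 PM = 9 h 26 min; less 45 min break → 8 h 41 min
Sat: 11:01 AM–6:23 PM = 7 h 22 min; less 45 min break → 6 h 37 min
Total worked: 42 h 39 min = 2559 min.
Regular 40 h 0 min = 2400 min at $17.00/h; overtime 2 h 39 min = 159 min at $34.00/h.
Pay = (2400 × $17.00 + 159 × $34.00) ÷ 60 = $770.10.

$770.10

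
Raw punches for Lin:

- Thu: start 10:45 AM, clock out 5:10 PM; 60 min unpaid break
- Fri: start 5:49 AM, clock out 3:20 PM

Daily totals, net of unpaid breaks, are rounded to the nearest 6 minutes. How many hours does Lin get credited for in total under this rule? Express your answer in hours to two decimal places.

14.90 hours

Thu: 10:45 AM–5:10 PM = 6 h 25 min − 60 min = 5 h 25 min → rounds to 5 h 24 min
Fri: 5:49 AM–3:20 PM = 9 h 31 min → rounds to 9 h 30 min
Total credited: 14 h 54 min.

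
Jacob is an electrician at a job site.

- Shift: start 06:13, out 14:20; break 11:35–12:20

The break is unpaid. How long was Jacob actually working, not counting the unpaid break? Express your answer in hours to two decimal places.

7.37 hours

Shift: 06:13–14:20 = 8 h 7 min; less 45 min break → 7 h 22 min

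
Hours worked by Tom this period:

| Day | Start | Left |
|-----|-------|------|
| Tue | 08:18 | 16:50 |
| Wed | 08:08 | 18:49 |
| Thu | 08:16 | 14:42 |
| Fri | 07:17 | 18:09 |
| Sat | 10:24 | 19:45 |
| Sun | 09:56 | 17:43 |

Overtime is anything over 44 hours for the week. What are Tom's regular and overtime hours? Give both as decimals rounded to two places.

Regular 44.00 hours, overtime 9.65 hours

Tue: 08:18–16:50 = 8 h 32 min
Wed: 08:08–18:49 = 10 h 41 min
Thu: 08:16–14:42 = 6 h 26 min
Fri: 07:17–18:09 = 10 h 52 min
Sat: 10:24–19:45 = 9 h 21 min
Sun: 09:56–17:43 = 7 h 47 min
Total worked: 53 h 39 min = 53.65 h.
Threshold 44 h → overtime 9 h 39 min, regular 44 h 0 min.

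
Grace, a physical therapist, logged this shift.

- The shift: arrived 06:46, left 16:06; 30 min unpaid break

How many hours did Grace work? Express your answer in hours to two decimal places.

8.83 hours

The shift: 06:46–16:06 = 9 h 20 min; less 30 min break → 8 h 50 min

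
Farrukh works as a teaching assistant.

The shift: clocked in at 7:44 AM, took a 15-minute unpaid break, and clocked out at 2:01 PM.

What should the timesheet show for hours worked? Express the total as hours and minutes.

The shift: 7:44 AM–2:01 PM = 6 h 17 min; less 15 min break → 6 h 2 min

6 h 2 min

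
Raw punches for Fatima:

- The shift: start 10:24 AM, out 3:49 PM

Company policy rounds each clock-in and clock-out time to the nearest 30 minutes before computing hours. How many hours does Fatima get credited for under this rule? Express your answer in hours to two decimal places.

5.50 hours

The shift: in 10:24 AM→10:30 AM, out 3:49 PM→4:00 PM; 5 h 30 min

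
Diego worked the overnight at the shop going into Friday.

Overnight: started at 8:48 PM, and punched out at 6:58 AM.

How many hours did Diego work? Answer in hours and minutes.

Overnight: 8:48 PM → midnight = 3 h 12 min; midnight → 6:58 AM = 6 h 58 min; span 10 h 10 min

10 h 10 min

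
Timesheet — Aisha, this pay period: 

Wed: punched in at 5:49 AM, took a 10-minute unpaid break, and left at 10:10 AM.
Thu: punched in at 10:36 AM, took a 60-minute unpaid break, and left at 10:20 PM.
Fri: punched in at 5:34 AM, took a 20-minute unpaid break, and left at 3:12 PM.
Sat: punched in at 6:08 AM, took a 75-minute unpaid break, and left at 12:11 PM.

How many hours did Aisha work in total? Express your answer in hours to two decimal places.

29.02 hours

Wed: 5:49 AM–10:10 AM = 4 h 21 min; less 10 min break → 4 h 11 min
Thu: 10:36 AM–10:20 PM = 11 h 44 min; less 60 min break → 10 h 44 min
Fri: 5:34 AM–3:12 PM = 9 h 38 min; less 20 min break → 9 h 18 min
Sat: 6:08 AM–12:11 PM = 6 h 3 min; less 75 min break → 4 h 48 min
Total: 4 h 11 min + 10 h 44 min + 9 h 18 min + 4 h 48 min = 29 h 1 min.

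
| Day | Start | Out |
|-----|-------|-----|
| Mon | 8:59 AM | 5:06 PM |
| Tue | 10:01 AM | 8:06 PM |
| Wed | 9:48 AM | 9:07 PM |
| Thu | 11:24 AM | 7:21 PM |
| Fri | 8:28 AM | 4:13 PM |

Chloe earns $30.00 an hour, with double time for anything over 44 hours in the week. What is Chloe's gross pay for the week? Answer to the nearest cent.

$1393.00

Mon: 8:59 AM–5:06 PM = 8 h 7 min
Tue: 10:01 AM–8:06 PM = 10 h 5 min
Wed: 9:48 AM–9:07 PM = 11 h 19 min
Thu: 11:24 AM–7:21 PM = 7 h 57 min
Fri: 8:28 AM–4:13 PM = 7 h 45 min
Total worked: 45 h 13 min = 2713 min.
Regular 44 h 0 min = 2640 min at $30.00/h; overtime 1 h 13 min = 73 min at $60.00/h.
Pay = (2640 × $30.00 + 73 × $60.00) ÷ 60 = $1393.00.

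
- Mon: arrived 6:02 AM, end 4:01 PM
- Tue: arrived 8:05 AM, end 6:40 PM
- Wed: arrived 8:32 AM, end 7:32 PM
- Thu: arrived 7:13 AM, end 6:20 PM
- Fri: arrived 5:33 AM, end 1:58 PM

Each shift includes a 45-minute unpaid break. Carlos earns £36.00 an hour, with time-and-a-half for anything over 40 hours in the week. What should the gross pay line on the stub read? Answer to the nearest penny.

£1836.90

Mon: 6:02 AM–4:01 PM = 9 h 59 min; less 45 min break → 9 h 14 min
Tue: 8:05 AM–6:40 PM = 10 h 35 min; less 45 min break → 9 h 50 min
Wed: 8:32 AM–7:32 PM = 11 h 0 min; less 45 min break → 10 h 15 min
Thu: 7:13 AM–6:20 PM = 11 h 7 min; less 45 min break → 10 h 22 min
Fri: 5:33 AM–1:58 PM = 8 h 25 min; less 45 min break → 7 h 40 min
Total worked: 47 h 21 min = 2841 min.
Regular 40 h 0 min = 2400 min at £36.00/h; overtime 7 h 21 min = 441 min at £54.00/h.
Pay = (2400 × £36.00 + 441 × £54.00) ÷ 60 = £1836.90.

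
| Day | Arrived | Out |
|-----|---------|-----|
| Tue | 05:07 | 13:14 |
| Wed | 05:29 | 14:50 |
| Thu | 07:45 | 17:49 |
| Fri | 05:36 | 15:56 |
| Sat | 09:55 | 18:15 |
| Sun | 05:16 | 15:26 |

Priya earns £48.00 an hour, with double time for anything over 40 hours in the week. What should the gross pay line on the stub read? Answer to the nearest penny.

Tue: 05:07–13:14 = 8 h 7 min
Wed: 05:29–14:50 = 9 h 21 min
Thu: 07:45–17:49 = 10 h 4 min
Fri: 05:36–15:56 = 10 h 20 min
Sat: 09:55–18:15 = 8 h 20 min
Sun: 05:16–15:26 = 10 h 10 min
Total worked: 56 h 22 min = 3382 min.
Regular 40 h 0 min = 2400 min at £48.00/h; overtime 16 h 22 min = 982 min at £96.00/h.
Pay = (2400 × £48.00 + 982 × £96.00) ÷ 60 = £3491.20.

£3491.20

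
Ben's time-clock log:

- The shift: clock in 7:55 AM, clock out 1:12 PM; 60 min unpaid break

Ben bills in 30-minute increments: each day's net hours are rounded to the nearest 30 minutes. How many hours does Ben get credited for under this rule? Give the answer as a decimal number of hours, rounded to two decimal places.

The shift: 7:55 AM–1:12 PM = 5 h 17 min − 60 min = 4 h 17 min → rounds to 4 h 30 min

4.50 hours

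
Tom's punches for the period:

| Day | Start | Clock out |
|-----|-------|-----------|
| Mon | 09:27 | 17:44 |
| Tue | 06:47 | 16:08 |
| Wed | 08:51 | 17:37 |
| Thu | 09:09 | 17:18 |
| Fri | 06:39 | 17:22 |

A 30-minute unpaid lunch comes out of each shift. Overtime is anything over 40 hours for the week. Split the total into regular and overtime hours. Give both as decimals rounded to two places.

Regular 40.00 hours, overtime 2.77 hours

Mon: 09:27–17:44 = 8 h 17 min; less 30 min break → 7 h 47 min
Tue: 06:47–16:08 = 9 h 21 min; less 30 min break → 8 h 51 min
Wed: 08:51–17:37 = 8 h 46 min; less 30 min break → 8 h 16 min
Thu: 09:09–17:18 = 8 h 9 min; less 30 min break → 7 h 39 min
Fri: 06:39–17:22 = 10 h 43 min; less 30 min break → 10 h 13 min
Total worked: 42 h 46 min = 42.77 h.
Threshold 40 h → overtime 2 h 46 min, regular 40 h 0 min.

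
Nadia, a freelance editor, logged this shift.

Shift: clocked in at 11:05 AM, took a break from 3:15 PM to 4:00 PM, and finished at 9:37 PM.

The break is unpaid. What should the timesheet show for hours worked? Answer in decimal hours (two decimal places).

9.78 hours

Shift: 11:05 AM–9:37 PM = 10 h 32 min; less 45 min break → 9 h 47 min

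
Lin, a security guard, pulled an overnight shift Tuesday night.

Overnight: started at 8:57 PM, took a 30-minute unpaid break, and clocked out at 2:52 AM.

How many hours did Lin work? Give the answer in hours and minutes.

5 h 25 min

Overnight: 8:57 PM → midnight = 3 h 3 min; midnight → 2:52 AM = 2 h 52 min; span 5 h 55 min; less 30 min break → 5 h 25 min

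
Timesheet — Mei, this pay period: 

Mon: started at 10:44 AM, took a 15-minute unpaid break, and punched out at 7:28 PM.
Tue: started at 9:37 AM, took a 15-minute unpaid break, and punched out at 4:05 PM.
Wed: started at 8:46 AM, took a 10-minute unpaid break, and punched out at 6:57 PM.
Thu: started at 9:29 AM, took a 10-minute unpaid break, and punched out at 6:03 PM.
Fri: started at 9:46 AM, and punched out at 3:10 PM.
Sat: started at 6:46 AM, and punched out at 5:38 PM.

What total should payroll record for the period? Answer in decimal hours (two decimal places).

49.38 hours

Mon: 10:44 AM–7:28 PM = 8 h 44 min; less 15 min break → 8 h 29 min
Tue: 9:37 AM–4:05 PM = 6 h 28 min; less 15 min break → 6 h 13 min
Wed: 8:46 AM–6:57 PM = 10 h 11 min; less 10 min break → 10 h 1 min
Thu: 9:29 AM–6:03 PM = 8 h 34 min; less 10 min break → 8 h 24 min
Fri: 9:46 AM–3:10 PM = 5 h 24 min
Sat: 6:46 AM–5:38 PM = 10 h 52 min
Total: 8 h 29 min + 6 h 13 min + 10 h 1 min + 8 h 24 min + 5 h 24 min + 10 h 52 min = 49 h 23 min.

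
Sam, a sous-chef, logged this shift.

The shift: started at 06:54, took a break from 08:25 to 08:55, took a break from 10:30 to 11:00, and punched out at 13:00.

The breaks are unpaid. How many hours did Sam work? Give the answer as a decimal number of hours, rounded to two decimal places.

The shift: 06:54–13:00 = 6 h 6 min; less 60 min break → 5 h 6 min

5.10 hours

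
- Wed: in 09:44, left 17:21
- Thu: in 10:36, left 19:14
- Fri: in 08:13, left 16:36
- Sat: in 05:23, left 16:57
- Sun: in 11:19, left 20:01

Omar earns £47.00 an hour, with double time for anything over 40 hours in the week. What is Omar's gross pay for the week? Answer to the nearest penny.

£2340.60

Wed: 09:44–17:21 = 7 h 37 min
Thu: 10:36–19:14 = 8 h 38 min
Fri: 08:13–16:36 = 8 h 23 min
Sat: 05:23–16:57 = 11 h 34 min
Sun: 11:19–20:01 = 8 h 42 min
Total worked: 44 h 54 min = 2694 min.
Regular 40 h 0 min = 2400 min at £47.00/h; overtime 4 h 54 min = 294 min at £94.00/h.
Pay = (2400 × £47.00 + 294 × £94.00) ÷ 60 = £2340.60.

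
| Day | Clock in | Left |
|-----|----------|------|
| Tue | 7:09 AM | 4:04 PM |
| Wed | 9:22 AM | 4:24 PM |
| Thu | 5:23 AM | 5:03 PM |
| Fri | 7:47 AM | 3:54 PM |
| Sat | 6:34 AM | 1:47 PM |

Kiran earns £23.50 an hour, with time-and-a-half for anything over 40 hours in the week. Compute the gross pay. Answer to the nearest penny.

Tue: 7:09 AM–4:04 PM = 8 h 55 min
Wed: 9:22 AM–4:24 PM = 7 h 2 min
Thu: 5:23 AM–5:03 PM = 11 h 40 min
Fri: 7:47 AM–3:54 PM = 8 h 7 min
Sat: 6:34 AM–1:47 PM = 7 h 13 min
Total worked: 42 h 57 min = 2577 min.
Regular 40 h 0 min = 2400 min at £23.50/h; overtime 2 h 57 min = 177 min at £35.25/h.
Pay = (2400 × £23.50 + 177 × £35.25) ÷ 60 = £1043.99.

£1043.99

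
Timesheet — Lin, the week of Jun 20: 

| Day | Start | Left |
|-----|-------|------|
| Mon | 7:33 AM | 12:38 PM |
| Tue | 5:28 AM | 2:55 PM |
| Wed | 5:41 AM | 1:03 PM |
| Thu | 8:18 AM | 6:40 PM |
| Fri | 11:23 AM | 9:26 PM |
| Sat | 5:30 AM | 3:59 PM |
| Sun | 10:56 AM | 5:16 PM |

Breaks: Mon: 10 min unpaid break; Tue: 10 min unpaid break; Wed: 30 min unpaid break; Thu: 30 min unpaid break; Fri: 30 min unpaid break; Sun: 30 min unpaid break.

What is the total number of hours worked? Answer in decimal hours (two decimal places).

Mon: 7:33 AM–12:38 PM = 5 h 5 min; less 10 min break → 4 h 55 min
Tue: 5:28 AM–2:55 PM = 9 h 27 min; less 10 min break → 9 h 17 min
Wed: 5:41 AM–1:03 PM = 7 h 22 min; less 30 min break → 6 h 52 min
Thu: 8:18 AM–6:40 PM = 10 h 22 min; less 30 min break → 9 h 52 min
Fri: 11:23 AM–9:26 PM = 10 h 3 min; less 30 min break → 9 h 33 min
Sat: 5:30 AM–3:59 PM = 10 h 29 min
Sun: 10:56 AM–5:16 PM = 6 h 20 min; less 30 min break → 5 h 50 min
Total: 4 h 55 min + 9 h 17 min + 6 h 52 min + 9 h 52 min + 9 h 33 min + 10 h 29 min + 5 h 50 min = 56 h 48 min.

56.80 hours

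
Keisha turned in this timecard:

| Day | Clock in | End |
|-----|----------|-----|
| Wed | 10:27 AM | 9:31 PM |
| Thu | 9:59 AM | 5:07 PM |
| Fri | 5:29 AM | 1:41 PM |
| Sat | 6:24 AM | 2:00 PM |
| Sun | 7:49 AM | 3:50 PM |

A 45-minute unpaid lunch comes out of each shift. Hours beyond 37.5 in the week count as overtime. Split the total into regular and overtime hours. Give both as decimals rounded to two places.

Wed: 10:27 AM–9:31 PM = 11 h 4 min; less 45 min break → 10 h 19 min
Thu: 9:59 AM–5:07 PM = 7 h 8 min; less 45 min break → 6 h 23 min
Fri: 5:29 AM–1:41 PM = 8 h 12 min; less 45 min break → 7 h 27 min
Sat: 6:24 AM–2:00 PM = 7 h 36 min; less 45 min break → 6 h 51 min
Sun: 7:49 AM–3:50 PM = 8 h 1 min; less 45 min break → 7 h 16 min
Total worked: 38 h 16 min = 38.27 h.
Threshold 37.5 h → overtime 0 h 46 min, regular 37 h 30 min.

Regular 37.50 hours, overtime 0.77 hours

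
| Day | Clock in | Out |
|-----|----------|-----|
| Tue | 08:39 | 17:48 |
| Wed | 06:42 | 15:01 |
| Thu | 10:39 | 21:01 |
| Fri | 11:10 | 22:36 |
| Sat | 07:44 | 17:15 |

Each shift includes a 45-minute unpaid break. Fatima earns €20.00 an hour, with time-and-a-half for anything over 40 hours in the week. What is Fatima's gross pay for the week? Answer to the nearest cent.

€951.00

Tue: 08:39–17:48 = 9 h 9 min; less 45 min break → 8 h 24 min
Wed: 06:42–15:01 = 8 h 19 min; less 45 min break → 7 h 34 min
Thu: 10:39–21:01 = 10 h 22 min; less 45 min break → 9 h 37 min
Fri: 11:10–22:36 = 11 h 26 min; less 45 min break → 10 h 41 min
Sat: 07:44–17:15 = 9 h 31 min; less 45 min break → 8 h 46 min
Total worked: 45 h 2 min = 2702 min.
Regular 40 h 0 min = 2400 min at €20.00/h; overtime 5 h 2 min = 302 min at €30.00/h.
Pay = (2400 × €20.00 + 302 × €30.00) ÷ 60 = €951.00.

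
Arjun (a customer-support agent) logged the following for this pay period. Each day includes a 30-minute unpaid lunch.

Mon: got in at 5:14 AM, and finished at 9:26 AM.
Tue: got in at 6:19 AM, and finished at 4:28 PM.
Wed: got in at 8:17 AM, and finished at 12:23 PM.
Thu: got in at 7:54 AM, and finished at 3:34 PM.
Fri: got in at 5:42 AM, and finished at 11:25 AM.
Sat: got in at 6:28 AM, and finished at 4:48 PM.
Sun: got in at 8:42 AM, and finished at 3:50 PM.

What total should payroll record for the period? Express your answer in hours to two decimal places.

Mon: 5:14 AM–9:26 AM = 4 h 12 min; less 30 min break → 3 h 42 min
Tue: 6:19 AM–4:28 PM = 10 h 9 min; less 30 min break → 9 h 39 min
Wed: 8:17 AM–12:23 PM = 4 h 6 min; less 30 min break → 3 h 36 min
Thu: 7:54 AM–3:34 PM = 7 h 40 min; less 30 min break → 7 h 10 min
Fri: 5:42 AM–11:25 AM = 5 h 43 min; less 30 min break → 5 h 13 min
Sat: 6:28 AM–4:48 PM = 10 h 20 min; less 30 min break → 9 h 50 min
Sun: 8:42 AM–3:50 PM = 7 h 8 min; less 30 min break → 6 h 38 min
Total: 3 h 42 min + 9 h 39 min + 3 h 36 min + 7 h 10 min + 5 h 13 min + 9 h 50 min + 6 h 38 min = 45 h 48 min.

45.80 hours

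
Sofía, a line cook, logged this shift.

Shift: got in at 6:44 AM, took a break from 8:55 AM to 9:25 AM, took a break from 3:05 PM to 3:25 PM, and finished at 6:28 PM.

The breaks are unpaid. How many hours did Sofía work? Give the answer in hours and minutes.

Shift: 6:44 AM–6:28 PM = 11 h 44 min; less 50 min break → 10 h 54 min

10 h 54 min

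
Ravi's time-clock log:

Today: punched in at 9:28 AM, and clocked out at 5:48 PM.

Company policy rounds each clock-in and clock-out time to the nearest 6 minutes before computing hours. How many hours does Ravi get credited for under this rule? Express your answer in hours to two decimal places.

Today: in 9:28 AM→9:30 AM, out 5:48 PM→5:48 PM; 8 h 18 min

8.30 hours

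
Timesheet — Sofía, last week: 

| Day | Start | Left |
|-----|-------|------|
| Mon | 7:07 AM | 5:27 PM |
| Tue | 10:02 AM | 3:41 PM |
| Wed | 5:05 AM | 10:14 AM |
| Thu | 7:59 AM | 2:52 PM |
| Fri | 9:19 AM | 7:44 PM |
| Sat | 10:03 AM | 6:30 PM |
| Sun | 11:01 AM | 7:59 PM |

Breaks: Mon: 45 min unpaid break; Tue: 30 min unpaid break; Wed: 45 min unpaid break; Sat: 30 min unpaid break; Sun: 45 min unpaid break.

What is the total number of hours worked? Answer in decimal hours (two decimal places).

52.60 hours

Mon: 7:07 AM–5:27 PM = 10 h 20 min; less 45 min break → 9 h 35 min
Tue: 10:02 AM–3:41 PM = 5 h 39 min; less 30 min break → 5 h 9 min
Wed: 5:05 AM–10:14 AM = 5 h 9 min; less 45 min break → 4 h 24 min
Thu: 7:59 AM–2:52 PM = 6 h 53 min
Fri: 9:19 AM–7:44 PM = 10 h 25 min
Sat: 10:03 AM–6:30 PM = 8 h 27 min; less 30 min break → 7 h 57 min
Sun: 11:01 AM–7:59 PM = 8 h 58 min; less 45 min break → 8 h 13 min
Total: 9 h 35 min + 5 h 9 min + 4 h 24 min + 6 h 53 min + 10 h 25 min + 7 h 57 min + 8 h 13 min = 52 h 36 min.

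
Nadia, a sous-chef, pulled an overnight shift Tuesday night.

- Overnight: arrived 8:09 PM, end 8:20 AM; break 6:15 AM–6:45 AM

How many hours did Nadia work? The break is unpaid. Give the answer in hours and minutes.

11 h 41 min

Overnight: 8:09 PM → midnight = 3 h 51 min; midnight → 8:20 AM = 8 h 20 min; span 12 h 11 min; less 30 min break → 11 h 41 min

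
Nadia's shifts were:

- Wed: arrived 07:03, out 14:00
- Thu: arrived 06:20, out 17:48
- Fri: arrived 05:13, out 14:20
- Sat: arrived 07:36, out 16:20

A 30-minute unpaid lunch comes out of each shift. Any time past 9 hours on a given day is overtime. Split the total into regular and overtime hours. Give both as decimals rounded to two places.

Regular 32.30 hours, overtime 1.97 hours

Wed: 07:03–14:00 = 6 h 57 min; less 30 min break → 6 h 27 min
Thu: 06:20–17:48 = 11 h 28 min; less 30 min break → 10 h 58 min
Fri: 05:13–14:20 = 9 h 7 min; less 30 min break → 8 h 37 min
Sat: 07:36–16:20 = 8 h 44 min; less 30 min break → 8 h 14 min
Wed reg 6 h 27 min / OT 0 h 0 min; Thu reg 9 h 0 min / OT 1 h 58 min; Fri reg 8 h 37 min / OT 0 h 0 min; Sat reg 8 h 14 min / OT 0 h 0 min.
Totals: regular 32 h 18 min, overtime 1 h 58 min.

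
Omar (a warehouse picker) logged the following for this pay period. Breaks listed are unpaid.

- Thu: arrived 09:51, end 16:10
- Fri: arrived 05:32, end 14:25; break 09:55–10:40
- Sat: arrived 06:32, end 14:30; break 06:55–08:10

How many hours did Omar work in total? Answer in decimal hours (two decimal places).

Thu: 09:51–16:10 = 6 h 19 min
Fri: 05:32–14:25 = 8 h 53 min; less 45 min break → 8 h 8 min
Sat: 06:32–14:30 = 7 h 58 min; less 75 min break → 6 h 43 min
Total: 6 h 19 min + 8 h 8 min + 6 h 43 min = 21 h 10 min.

21.17 hours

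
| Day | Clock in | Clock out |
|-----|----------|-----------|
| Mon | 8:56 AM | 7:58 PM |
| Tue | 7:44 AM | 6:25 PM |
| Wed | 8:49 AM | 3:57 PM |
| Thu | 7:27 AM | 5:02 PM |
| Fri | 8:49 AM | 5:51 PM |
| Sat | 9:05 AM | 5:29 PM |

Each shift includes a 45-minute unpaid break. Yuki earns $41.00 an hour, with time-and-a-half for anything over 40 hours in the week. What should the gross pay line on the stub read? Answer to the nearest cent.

$2339.05

Mon: 8:56 AM–7:58 PM = 11 h 2 min; less 45 min break → 10 h 17 min
Tue: 7:44 AM–6:25 PM = 10 h 41 min; less 45 min break → 9 h 56 min
Wed: 8:49 AM–3:57 PM = 7 h 8 min; less 45 min break → 6 h 23 min
Thu: 7:27 AM–5:02 PM = 9 h 35 min; less 45 min break → 8 h 50 min
Fri: 8:49 AM–5:51 PM = 9 h 2 min; less 45 min break → 8 h 17 min
Sat: 9:05 AM–5:29 PM = 8 h 24 min; less 45 min break → 7 h 39 min
Total worked: 51 h 22 min = 3082 min.
Regular 40 h 0 min = 2400 min at $41.00/h; overtime 11 h 22 min = 682 min at $61.50/h.
Pay = (2400 × $41.00 + 682 × $61.50) ÷ 60 = $2339.05.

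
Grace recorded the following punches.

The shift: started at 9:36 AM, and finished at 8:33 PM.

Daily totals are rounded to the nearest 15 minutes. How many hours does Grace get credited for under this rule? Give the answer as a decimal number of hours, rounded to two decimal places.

11.00 hours

The shift: 9:36 AM–8:33 PM = 10 h 57 min → rounds to 11 h 0 min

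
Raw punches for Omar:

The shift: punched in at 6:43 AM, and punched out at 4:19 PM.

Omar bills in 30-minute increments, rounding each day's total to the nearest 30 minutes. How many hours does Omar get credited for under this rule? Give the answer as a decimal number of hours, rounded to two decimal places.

9.50 hours

The shift: 6:43 AM–4:19 PM = 9 h 36 min → rounds to 9 h 30 min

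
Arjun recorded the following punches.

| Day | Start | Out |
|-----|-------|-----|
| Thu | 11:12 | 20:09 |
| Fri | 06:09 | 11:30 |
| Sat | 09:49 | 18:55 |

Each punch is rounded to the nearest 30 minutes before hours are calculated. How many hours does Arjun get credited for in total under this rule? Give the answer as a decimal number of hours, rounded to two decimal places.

23.50 hours

Thu: in 11:12→11:00, out 20:09→20:00; 9 h 0 min
Fri: in 06:09→06:00, out 11:30→11:30; 5 h 30 min
Sat: in 09:49→10:00, out 18:55→19:00; 9 h 0 min
Total credited: 23 h 30 min.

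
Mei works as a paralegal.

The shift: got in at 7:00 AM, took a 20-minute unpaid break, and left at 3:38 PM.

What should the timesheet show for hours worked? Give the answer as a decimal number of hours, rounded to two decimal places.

The shift: 7:00 AM–3:38 PM = 8 h 38 min; less 20 min break → 8 h 18 min

8.30 hours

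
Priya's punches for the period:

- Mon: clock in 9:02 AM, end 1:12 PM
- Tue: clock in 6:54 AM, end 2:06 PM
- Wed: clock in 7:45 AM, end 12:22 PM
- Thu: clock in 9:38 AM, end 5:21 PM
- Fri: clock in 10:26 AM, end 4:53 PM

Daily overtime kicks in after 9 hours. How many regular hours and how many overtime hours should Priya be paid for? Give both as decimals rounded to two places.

Regular 30.15 hours, overtime 0.00 hours

Mon: 9:02 AM–1:12 PM = 4 h 10 min
Tue: 6:54 AM–2:06 PM = 7 h 12 min
Wed: 7:45 AM–12:22 PM = 4 h 37 min
Thu: 9:38 AM–5:21 PM = 7 h 43 min
Fri: 10:26 AM–4:53 PM = 6 h 27 min
Mon reg 4 h 10 min / OT 0 h 0 min; Tue reg 7 h 12 min / OT 0 h 0 min; Wed reg 4 h 37 min / OT 0 h 0 min; Thu reg 7 h 43 min / OT 0 h 0 min; Fri reg 6 h 27 min / OT 0 h 0 min.
Totals: regular 30 h 9 min, overtime 0 h 0 min.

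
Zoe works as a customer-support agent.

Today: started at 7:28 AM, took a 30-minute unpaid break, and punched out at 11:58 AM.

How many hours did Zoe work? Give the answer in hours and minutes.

Today: 7:28 AM–11:58 AM = 4 h 30 min; less 30 min break → 4 h 0 min

4 h 0 min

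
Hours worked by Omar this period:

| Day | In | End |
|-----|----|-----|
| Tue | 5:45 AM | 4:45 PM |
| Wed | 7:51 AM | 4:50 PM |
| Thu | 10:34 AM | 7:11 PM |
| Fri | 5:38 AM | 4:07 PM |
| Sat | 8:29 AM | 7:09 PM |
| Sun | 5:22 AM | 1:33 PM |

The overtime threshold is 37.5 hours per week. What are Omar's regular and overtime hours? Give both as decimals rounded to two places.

Tue: 5:45 AM–4:45 PM = 11 h 0 min
Wed: 7:51 AM–4:50 PM = 8 h 59 min
Thu: 10:34 AM–7:11 PM = 8 h 37 min
Fri: 5:38 AM–4:07 PM = 10 h 29 min
Sat: 8:29 AM–7:09 PM = 10 h 40 min
Sun: 5:22 AM–1:33 PM = 8 h 11 min
Total worked: 57 h 56 min = 57.93 h.
Threshold 37.5 h → overtime 20 h 26 min, regular 37 h 30 min.

Regular 37.50 hours, overtime 20.43 hours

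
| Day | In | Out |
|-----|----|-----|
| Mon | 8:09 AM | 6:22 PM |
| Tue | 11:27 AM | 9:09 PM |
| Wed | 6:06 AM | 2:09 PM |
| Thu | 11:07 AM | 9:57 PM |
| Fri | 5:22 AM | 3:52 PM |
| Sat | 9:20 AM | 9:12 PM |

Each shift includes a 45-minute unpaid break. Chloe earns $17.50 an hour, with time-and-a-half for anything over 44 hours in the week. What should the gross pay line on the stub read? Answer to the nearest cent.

$1102.50

Mon: 8:09 AM–6:22 PM = 10 h 13 min; less 45 min break → 9 h 28 min
Tue: 11:27 AM–9:09 PM = 9 h 42 min; less 45 min break → 8 h 57 min
Wed: 6:06 AM–2:09 PM = 8 h 3 min; less 45 min break → 7 h 18 min
Thu: 11:07 AM–9:57 PM = 10 h 50 min; less 45 min break → 10 h 5 min
Fri: 5:22 AM–3:52 PM = 10 h 30 min; less 45 min break → 9 h 45 min
Sat: 9:20 AM–9:12 PM = 11 h 52 min; less 45 min break → 11 h 7 min
Total worked: 56 h 40 min = 3400 min.
Regular 44 h 0 min = 2640 min at $17.50/h; overtime 12 h 40 min = 760 min at $26.25/h.
Pay = (2640 × $17.50 + 760 × $26.25) ÷ 60 = $1102.50.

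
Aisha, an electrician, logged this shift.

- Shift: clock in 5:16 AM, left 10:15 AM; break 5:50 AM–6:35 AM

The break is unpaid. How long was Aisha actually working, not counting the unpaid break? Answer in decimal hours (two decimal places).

4.23 hours

Shift: 5:16 AM–10:15 AM = 4 h 59 min; less 45 min break → 4 h 14 min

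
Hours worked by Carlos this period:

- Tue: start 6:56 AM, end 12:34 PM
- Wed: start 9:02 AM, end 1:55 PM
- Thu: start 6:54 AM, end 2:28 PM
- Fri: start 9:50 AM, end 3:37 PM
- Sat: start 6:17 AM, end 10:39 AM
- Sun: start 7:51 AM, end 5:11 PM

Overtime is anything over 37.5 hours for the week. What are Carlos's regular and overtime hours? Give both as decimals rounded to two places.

Tue: 6:56 AM–12:34 PM = 5 h 38 min
Wed: 9:02 AM–1:55 PM = 4 h 53 min
Thu: 6:54 AM–2:28 PM = 7 h 34 min
Fri: 9:50 AM–3:37 PM = 5 h 47 min
Sat: 6:17 AM–10:39 AM = 4 h 22 min
Sun: 7:51 AM–5:11 PM = 9 h 20 min
Total worked: 37 h 34 min = 37.57 h.
Threshold 37.5 h → overtime 0 h 4 min, regular 37 h 30 min.

Regular 37.50 hours, overtime 0.07 hours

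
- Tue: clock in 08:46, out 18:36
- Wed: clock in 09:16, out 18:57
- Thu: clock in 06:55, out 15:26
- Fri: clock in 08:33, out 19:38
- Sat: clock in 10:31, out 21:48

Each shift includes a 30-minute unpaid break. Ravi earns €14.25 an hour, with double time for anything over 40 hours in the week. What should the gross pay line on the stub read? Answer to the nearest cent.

€795.15

Tue: 08:46–18:36 = 9 h 50 min; less 30 min break → 9 h 20 min
Wed: 09:16–18:57 = 9 h 41 min; less 30 min break → 9 h 11 min
Thu: 06:55–15:26 = 8 h 31 min; less 30 min break → 8 h 1 min
Fri: 08:33–19:38 = 11 h 5 min; less 30 min break → 10 h 35 min
Sat: 10:31–21:48 = 11 h 17 min; less 30 min break → 10 h 47 min
Total worked: 47 h 54 min = 2874 min.
Regular 40 h 0 min = 2400 min at €14.25/h; overtime 7 h 54 min = 474 min at €28.50/h.
Pay = (2400 × €14.25 + 474 × €28.50) ÷ 60 = €795.15.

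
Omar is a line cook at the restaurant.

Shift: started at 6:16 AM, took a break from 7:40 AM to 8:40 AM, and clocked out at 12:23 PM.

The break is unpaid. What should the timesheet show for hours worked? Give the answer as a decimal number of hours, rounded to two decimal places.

Shift: 6:16 AM–12:23 PM = 6 h 7 min; less 60 min break → 5 h 7 min

5.12 hours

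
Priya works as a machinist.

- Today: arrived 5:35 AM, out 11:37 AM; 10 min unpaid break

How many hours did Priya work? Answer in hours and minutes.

Today: 5:35 AM–11:37 AM = 6 h 2 min; less 10 min break → 5 h 52 min

5 h 52 min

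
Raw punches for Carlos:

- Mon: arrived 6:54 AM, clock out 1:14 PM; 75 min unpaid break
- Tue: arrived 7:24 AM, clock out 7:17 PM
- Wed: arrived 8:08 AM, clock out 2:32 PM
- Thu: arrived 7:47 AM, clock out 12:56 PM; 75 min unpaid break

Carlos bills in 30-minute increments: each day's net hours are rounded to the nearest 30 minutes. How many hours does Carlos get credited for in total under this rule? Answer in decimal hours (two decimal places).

Mon: 6:54 AM–1:14 PM = 6 h 20 min − 75 min = 5 h 5 min → rounds to 5 h 0 min
Tue: 7:24 AM–7:17 PM = 11 h 53 min → rounds to 12 h 0 min
Wed: 8:08 AM–2:32 PM = 6 h 24 min → rounds to 6 h 30 min
Thu: 7:47 AM–12:56 PM = 5 h 9 min − 75 min = 3 h 54 min → rounds to 4 h 0 min
Total credited: 27 h 30 min.

27.50 hours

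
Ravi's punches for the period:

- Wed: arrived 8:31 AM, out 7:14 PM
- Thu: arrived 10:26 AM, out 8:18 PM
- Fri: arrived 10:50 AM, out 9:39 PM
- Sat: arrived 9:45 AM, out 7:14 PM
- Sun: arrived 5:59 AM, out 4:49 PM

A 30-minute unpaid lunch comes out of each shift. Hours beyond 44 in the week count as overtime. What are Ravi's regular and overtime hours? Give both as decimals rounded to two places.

Wed: 8:31 AM–7:14 PM = 10 h 43 min; less 30 min break → 10 h 13 min
Thu: 10:26 AM–8:18 PM = 9 h 52 min; less 30 min break → 9 h 22 min
Fri: 10:50 AM–9:39 PM = 10 h 49 min; less 30 min break → 10 h 19 min
Sat: 9:45 AM–7:14 PM = 9 h 29 min; less 30 min break → 8 h 59 min
Sun: 5:59 AM–4:49 PM = 10 h 50 min; less 30 min break → 10 h 20 min
Total worked: 49 h 13 min = 49.22 h.
Threshold 44 h → overtime 5 h 13 min, regular 44 h 0 min.

Regular 44.00 hours, overtime 5.22 hours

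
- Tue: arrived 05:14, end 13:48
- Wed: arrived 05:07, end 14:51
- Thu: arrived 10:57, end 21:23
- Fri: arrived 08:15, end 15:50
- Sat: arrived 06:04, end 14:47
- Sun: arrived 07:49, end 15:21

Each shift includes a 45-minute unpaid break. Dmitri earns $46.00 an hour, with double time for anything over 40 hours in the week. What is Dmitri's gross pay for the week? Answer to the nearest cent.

$2582.13

Tue: 05:14–13:48 = 8 h 34 min; less 45 min break → 7 h 49 min
Wed: 05:07–14:51 = 9 h 44 min; less 45 min break → 8 h 59 min
Thu: 10:57–21:23 = 10 h 26 min; less 45 min break → 9 h 41 min
Fri: 08:15–15:50 = 7 h 35 min; less 45 min break → 6 h 50 min
Sat: 06:04–14:47 = 8 h 43 min; less 45 min break → 7 h 58 min
Sun: 07:49–15:21 = 7 h 32 min; less 45 min break → 6 h 47 min
Total worked: 48 h 4 min = 2884 min.
Regular 40 h 0 min = 2400 min at $46.00/h; overtime 8 h 4 min = 484 min at $92.00/h.
Pay = (2400 × $46.00 + 484 × $92.00) ÷ 60 = $2582.13.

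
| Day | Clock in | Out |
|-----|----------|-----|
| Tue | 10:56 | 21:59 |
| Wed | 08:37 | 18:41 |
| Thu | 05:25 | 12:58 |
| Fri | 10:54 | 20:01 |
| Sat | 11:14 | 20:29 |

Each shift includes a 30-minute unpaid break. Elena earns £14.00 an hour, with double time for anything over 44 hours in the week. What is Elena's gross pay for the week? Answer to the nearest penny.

Tue: 10:56–21:59 = 11 h 3 min; less 30 min break → 10 h 33 min
Wed: 08:37–18:41 = 10 h 4 min; less 30 min break → 9 h 34 min
Thu: 05:25–12:58 = 7 h 33 min; less 30 min break → 7 h 3 min
Fri: 10:54–20:01 = 9 h 7 min; less 30 min break → 8 h 37 min
Sat: 11:14–20:29 = 9 h 15 min; less 30 min break → 8 h 45 min
Total worked: 44 h 32 min = 2672 min.
Regular 44 h 0 min = 2640 min at £14.00/h; overtime 0 h 32 min = 32 min at £28.00/h.
Pay = (2640 × £14.00 + 32 × £28.00) ÷ 60 = £630.93.

£630.93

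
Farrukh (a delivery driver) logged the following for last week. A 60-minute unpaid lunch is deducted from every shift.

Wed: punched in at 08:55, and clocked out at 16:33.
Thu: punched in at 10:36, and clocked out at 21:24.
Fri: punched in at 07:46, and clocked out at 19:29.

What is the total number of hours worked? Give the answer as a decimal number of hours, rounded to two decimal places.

Wed: 08:55–16:33 = 7 h 38 min; less 60 min break → 6 h 38 min
Thu: 10:36–21:24 = 10 h 48 min; less 60 min break → 9 h 48 min
Fri: 07:46–19:29 = 11 h 43 min; less 60 min break → 10 h 43 min
Total: 6 h 38 min + 9 h 48 min + 10 h 43 min = 27 h 9 min.

27.15 hours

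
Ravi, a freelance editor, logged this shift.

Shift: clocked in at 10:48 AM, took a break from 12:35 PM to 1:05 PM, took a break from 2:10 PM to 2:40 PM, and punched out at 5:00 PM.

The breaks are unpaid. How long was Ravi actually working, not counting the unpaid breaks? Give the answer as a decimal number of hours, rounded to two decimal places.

5.20 hours

Shift: 10:48 AM–5:00 PM = 6 h 12 min; less 60 min break → 5 h 12 min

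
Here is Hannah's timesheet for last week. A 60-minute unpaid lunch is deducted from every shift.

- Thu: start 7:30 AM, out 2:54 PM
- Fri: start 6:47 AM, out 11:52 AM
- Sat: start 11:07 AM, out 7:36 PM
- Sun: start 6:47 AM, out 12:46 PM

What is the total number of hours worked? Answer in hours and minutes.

Thu: 7:30 AM–2:54 PM = 7 h 24 min; less 60 min break → 6 h 24 min
Fri: 6:47 AM–11:52 AM = 5 h 5 min; less 60 min break → 4 h 5 min
Sat: 11:07 AM–7:36 PM = 8 h 29 min; less 60 min break → 7 h 29 min
Sun: 6:47 AM–12:46 PM = 5 h 59 min; less 60 min break → 4 h 59 min
Total: 6 h 24 min + 4 h 5 min + 7 h 29 min + 4 h 59 min = 22 h 57 min.

22 h 57 min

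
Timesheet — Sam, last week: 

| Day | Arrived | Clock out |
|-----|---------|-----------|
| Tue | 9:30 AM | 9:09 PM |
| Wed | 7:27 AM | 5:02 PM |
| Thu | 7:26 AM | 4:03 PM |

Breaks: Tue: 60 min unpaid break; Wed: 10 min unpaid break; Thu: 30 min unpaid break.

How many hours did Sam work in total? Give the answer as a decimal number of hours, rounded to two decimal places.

28.18 hours

Tue: 9:30 AM–9:09 PM = 11 h 39 min; less 60 min break → 10 h 39 min
Wed: 7:27 AM–5:02 PM = 9 h 35 min; less 10 min break → 9 h 25 min
Thu: 7:26 AM–4:03 PM = 8 h 37 min; less 30 min break → 8 h 7 min
Total: 10 h 39 min + 9 h 25 min + 8 h 7 min = 28 h 11 min.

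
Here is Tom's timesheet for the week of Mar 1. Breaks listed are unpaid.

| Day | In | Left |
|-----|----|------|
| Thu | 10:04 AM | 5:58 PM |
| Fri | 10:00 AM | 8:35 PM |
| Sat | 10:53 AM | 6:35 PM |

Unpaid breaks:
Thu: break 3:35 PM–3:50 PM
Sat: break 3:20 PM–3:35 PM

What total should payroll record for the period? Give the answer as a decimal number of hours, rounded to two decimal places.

Thu: 10:04 AM–5:58 PM = 7 h 54 min; less 15 min break → 7 h 39 min
Fri: 10:00 AM–8:35 PM = 10 h 35 min
Sat: 10:53 AM–6:35 PM = 7 h 42 min; less 15 min break → 7 h 27 min
Total: 7 h 39 min + 10 h 35 min + 7 h 27 min = 25 h 41 min.

25.68 hours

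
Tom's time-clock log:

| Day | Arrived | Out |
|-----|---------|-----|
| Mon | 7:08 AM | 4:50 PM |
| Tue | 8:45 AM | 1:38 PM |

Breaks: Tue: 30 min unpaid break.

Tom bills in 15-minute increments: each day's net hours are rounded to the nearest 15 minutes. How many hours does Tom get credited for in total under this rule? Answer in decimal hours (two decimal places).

Mon: 7:08 AM–4:50 PM = 9 h 42 min → rounds to 9 h 45 min
Tue: 8:45 AM–1:38 PM = 4 h 53 min − 30 min = 4 h 23 min → rounds to 4 h 30 min
Total credited: 14 h 15 min.

14.25 hours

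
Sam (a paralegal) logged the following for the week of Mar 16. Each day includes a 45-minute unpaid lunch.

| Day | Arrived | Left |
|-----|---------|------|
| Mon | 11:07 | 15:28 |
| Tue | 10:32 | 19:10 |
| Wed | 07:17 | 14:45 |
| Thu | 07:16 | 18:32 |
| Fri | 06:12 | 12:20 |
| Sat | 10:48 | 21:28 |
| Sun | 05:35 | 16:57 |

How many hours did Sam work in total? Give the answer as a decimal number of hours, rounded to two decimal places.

54.63 hours

Mon: 11:07–15:28 = 4 h 21 min; less 45 min break → 3 h 36 min
Tue: 10:32–19:10 = 8 h 38 min; less 45 min break → 7 h 53 min
Wed: 07:17–14:45 = 7 h 28 min; less 45 min break → 6 h 43 min
Thu: 07:16–18:32 = 11 h 16 min; less 45 min break → 10 h 31 min
Fri: 06:12–12:20 = 6 h 8 min; less 45 min break → 5 h 23 min
Sat: 10:48–21:28 = 10 h 40 min; less 45 min break → 9 h 55 min
Sun: 05:35–16:57 = 11 h 22 min; less 45 min break → 10 h 37 min
Total: 3 h 36 min + 7 h 53 min + 6 h 43 min + 10 h 31 min + 5 h 23 min + 9 h 55 min + 10 h 37 min = 54 h 38 min.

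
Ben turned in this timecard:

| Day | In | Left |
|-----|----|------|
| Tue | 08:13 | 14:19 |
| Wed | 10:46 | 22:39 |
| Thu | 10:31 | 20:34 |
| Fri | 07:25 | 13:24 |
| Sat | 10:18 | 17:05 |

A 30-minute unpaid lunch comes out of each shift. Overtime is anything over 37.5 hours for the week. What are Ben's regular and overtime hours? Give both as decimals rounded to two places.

Regular 37.50 hours, overtime 0.80 hours

Tue: 08:13–14:19 = 6 h 6 min; less 30 min break → 5 h 36 min
Wed: 10:46–22:39 = 11 h 53 min; less 30 min break → 11 h 23 min
Thu: 10:31–20:34 = 10 h 3 min; less 30 min break → 9 h 33 min
Fri: 07:25–13:24 = 5 h 59 min; less 30 min break → 5 h 29 min
Sat: 10:18–17:05 = 6 h 47 min; less 30 min break → 6 h 17 min
Total worked: 38 h 18 min = 38.30 h.
Threshold 37.5 h → overtime 0 h 48 min, regular 37 h 30 min.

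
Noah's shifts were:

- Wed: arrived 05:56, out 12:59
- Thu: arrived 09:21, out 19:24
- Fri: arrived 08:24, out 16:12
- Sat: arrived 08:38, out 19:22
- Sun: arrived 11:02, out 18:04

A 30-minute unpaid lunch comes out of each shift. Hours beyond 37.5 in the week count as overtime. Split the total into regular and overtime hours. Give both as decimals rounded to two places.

Wed: 05:56–12:59 = 7 h 3 min; less 30 min break → 6 h 33 min
Thu: 09:21–19:24 = 10 h 3 min; less 30 min break → 9 h 33 min
Fri: 08:24–16:12 = 7 h 48 min; less 30 min break → 7 h 18 min
Sat: 08:38–19:22 = 10 h 44 min; less 30 min break → 10 h 14 min
Sun: 11:02–18:04 = 7 h 2 min; less 30 min break → 6 h 32 min
Total worked: 40 h 10 min = 40.17 h.
Threshold 37.5 h → overtime 2 h 40 min, regular 37 h 30 min.

Regular 37.50 hours, overtime 2.67 hours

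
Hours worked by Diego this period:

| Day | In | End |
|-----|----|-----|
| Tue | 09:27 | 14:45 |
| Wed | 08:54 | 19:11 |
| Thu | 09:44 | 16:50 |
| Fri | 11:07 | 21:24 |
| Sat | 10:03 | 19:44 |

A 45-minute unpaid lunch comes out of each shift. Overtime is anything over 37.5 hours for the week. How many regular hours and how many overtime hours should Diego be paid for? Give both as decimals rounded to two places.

Regular 37.50 hours, overtime 1.40 hours

Tue: 09:27–14:45 = 5 h 18 min; less 45 min break → 4 h 33 min
Wed: 08:54–19:11 = 10 h 17 min; less 45 min break → 9 h 32 min
Thu: 09:44–16:50 = 7 h 6 min; less 45 min break → 6 h 21 min
Fri: 11:07–21:24 = 10 h 17 min; less 45 min break → 9 h 32 min
Sat: 10:03–19:44 = 9 h 41 min; less 45 min break → 8 h 56 min
Total worked: 38 h 54 min = 38.90 h.
Threshold 37.5 h → overtime 1 h 24 min, regular 37 h 30 min.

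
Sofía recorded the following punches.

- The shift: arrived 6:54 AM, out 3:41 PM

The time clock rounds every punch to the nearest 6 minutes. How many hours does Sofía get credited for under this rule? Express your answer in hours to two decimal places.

8.80 hours

The shift: in 6:54 AM→6:54 AM, out 3:41 PM→3:42 PM; 8 h 48 min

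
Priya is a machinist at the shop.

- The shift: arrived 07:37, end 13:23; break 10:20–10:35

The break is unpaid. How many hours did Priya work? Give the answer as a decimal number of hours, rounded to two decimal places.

5.52 hours

The shift: 07:37–13:23 = 5 h 46 min; less 15 min break → 5 h 31 min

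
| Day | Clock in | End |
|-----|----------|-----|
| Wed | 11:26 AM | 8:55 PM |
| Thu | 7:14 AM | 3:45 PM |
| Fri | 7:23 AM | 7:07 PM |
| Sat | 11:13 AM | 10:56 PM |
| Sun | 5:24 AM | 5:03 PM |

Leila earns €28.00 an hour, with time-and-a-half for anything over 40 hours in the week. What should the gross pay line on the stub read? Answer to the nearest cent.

€1670.20

Wed: 11:26 AM–8:55 PM = 9 h 29 min
Thu: 7:14 AM–3:45 PM = 8 h 31 min
Fri: 7:23 AM–7:07 PM = 11 h 44 min
Sat: 11:13 AM–10:56 PM = 11 h 43 min
Sun: 5:24 AM–5:03 PM = 11 h 39 min
Total worked: 53 h 6 min = 3186 min.
Regular 40 h 0 min = 2400 min at €28.00/h; overtime 13 h 6 min = 786 min at €42.00/h.
Pay = (2400 × €28.00 + 786 × €42.00) ÷ 60 = €1670.20.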